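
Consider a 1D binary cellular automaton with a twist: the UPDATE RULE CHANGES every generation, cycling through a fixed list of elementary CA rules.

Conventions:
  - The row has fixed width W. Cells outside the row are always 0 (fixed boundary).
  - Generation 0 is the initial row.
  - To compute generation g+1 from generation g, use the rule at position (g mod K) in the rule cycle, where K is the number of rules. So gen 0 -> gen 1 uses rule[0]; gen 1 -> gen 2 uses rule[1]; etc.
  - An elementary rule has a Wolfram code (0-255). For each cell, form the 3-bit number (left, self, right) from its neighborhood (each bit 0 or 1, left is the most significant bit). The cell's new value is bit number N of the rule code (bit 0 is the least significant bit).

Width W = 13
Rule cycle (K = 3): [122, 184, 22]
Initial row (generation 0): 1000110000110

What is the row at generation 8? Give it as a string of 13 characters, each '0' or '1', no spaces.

Answer: 1111111110100

Derivation:
Gen 0: 1000110000110
Gen 1 (rule 122): 0101111001111
Gen 2 (rule 184): 0011110101110
Gen 3 (rule 22): 0100000100001
Gen 4 (rule 122): 1010001010010
Gen 5 (rule 184): 0101000101001
Gen 6 (rule 22): 1101101101111
Gen 7 (rule 122): 1111111111001
Gen 8 (rule 184): 1111111110100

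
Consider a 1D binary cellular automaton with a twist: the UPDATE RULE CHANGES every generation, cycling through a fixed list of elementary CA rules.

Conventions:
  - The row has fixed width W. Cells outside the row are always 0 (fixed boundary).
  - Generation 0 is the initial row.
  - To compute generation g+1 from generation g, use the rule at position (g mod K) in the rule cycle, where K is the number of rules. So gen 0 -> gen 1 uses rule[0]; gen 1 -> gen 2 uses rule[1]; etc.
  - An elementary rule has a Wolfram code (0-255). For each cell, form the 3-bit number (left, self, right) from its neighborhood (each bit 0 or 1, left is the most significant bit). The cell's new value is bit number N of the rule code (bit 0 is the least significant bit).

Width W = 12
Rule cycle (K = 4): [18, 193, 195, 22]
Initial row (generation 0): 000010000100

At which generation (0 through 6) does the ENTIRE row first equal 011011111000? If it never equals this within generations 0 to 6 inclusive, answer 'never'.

Gen 0: 000010000100
Gen 1 (rule 18): 000101001010
Gen 2 (rule 193): 110000000000
Gen 3 (rule 195): 010111111111
Gen 4 (rule 22): 110000000000
Gen 5 (rule 18): 001000000000
Gen 6 (rule 193): 100011111111

Answer: never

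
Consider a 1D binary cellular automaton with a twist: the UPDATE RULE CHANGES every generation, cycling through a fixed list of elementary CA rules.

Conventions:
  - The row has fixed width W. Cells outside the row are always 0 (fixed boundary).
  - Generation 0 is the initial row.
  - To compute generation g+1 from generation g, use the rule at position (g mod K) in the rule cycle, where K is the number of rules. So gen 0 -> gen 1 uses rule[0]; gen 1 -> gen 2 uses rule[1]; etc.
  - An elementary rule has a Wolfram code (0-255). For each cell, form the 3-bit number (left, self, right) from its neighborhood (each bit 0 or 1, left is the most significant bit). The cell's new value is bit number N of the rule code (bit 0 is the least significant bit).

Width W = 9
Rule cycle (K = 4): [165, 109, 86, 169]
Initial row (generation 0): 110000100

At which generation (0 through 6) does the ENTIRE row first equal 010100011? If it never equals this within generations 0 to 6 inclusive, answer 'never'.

Answer: never

Derivation:
Gen 0: 110000100
Gen 1 (rule 165): 000110101
Gen 2 (rule 109): 110111111
Gen 3 (rule 86): 010000001
Gen 4 (rule 169): 000111100
Gen 5 (rule 165): 110011001
Gen 6 (rule 109): 110011001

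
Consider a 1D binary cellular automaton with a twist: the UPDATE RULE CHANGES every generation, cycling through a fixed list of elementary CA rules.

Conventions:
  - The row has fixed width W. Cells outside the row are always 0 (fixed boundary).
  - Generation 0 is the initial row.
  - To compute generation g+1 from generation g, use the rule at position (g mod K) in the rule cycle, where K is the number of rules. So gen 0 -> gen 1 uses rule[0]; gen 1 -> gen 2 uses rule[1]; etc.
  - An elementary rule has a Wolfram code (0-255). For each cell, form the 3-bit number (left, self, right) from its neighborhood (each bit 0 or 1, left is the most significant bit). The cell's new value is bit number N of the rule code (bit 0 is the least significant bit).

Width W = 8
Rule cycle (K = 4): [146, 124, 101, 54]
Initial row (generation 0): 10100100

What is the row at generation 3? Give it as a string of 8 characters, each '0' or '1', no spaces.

Gen 0: 10100100
Gen 1 (rule 146): 00011010
Gen 2 (rule 124): 00011111
Gen 3 (rule 101): 11000001

Answer: 11000001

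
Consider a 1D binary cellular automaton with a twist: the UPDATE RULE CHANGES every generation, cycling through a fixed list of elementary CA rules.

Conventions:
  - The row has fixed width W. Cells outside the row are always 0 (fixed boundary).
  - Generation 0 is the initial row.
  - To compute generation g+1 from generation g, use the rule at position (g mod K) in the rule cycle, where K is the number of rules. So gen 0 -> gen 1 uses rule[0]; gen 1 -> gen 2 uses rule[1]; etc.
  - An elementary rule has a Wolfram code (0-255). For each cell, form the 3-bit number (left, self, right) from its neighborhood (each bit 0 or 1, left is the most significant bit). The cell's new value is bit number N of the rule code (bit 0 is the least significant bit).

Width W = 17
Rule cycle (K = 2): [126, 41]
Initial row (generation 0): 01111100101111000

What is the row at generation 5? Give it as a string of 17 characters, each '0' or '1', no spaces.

Gen 0: 01111100101111000
Gen 1 (rule 126): 11000111111001100
Gen 2 (rule 41): 10010100000001001
Gen 3 (rule 126): 11111110000011111
Gen 4 (rule 41): 10000000111010000
Gen 5 (rule 126): 11000001101111000

Answer: 11000001101111000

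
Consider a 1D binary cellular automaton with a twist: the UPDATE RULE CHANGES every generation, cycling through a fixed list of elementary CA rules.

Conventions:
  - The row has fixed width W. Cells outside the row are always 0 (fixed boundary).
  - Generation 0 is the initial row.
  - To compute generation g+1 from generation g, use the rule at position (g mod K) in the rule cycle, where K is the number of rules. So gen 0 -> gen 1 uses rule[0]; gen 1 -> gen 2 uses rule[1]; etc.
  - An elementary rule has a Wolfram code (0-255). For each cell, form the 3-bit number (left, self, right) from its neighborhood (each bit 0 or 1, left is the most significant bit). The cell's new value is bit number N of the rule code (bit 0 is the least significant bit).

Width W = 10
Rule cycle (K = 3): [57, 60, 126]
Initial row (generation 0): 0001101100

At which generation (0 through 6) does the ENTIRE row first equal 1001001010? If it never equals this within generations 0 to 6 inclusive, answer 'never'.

Answer: never

Derivation:
Gen 0: 0001101100
Gen 1 (rule 57): 1101011011
Gen 2 (rule 60): 1011110110
Gen 3 (rule 126): 1110011111
Gen 4 (rule 57): 1001010000
Gen 5 (rule 60): 1101111000
Gen 6 (rule 126): 1111001100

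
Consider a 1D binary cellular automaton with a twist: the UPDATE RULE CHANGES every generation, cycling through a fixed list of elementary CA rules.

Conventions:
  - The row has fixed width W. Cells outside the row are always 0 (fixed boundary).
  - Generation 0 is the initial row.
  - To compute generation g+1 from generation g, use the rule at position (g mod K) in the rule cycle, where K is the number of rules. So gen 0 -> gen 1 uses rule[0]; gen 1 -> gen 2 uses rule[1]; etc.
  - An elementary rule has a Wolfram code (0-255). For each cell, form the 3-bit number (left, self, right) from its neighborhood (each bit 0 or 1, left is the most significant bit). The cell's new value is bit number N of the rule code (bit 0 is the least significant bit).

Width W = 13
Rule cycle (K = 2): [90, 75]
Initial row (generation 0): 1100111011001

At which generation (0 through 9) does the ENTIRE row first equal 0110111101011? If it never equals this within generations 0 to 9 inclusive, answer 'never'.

Gen 0: 1100111011001
Gen 1 (rule 90): 1111101011110
Gen 2 (rule 75): 1000100010010
Gen 3 (rule 90): 0101010101101
Gen 4 (rule 75): 1000000001100
Gen 5 (rule 90): 0100000011110
Gen 6 (rule 75): 1001111110010
Gen 7 (rule 90): 0111000011101
Gen 8 (rule 75): 1101011110100
Gen 9 (rule 90): 1100010010010

Answer: never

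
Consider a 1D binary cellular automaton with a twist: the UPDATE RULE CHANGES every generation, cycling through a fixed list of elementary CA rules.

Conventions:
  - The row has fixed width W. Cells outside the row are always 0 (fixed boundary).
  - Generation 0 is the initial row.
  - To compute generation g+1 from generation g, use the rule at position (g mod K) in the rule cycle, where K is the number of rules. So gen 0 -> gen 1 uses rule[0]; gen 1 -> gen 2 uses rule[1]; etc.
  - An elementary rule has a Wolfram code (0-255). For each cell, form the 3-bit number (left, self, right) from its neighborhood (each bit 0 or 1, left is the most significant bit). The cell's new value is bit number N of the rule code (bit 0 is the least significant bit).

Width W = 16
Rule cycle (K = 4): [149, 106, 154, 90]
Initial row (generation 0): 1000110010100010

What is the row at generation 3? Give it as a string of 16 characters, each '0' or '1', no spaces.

Gen 0: 1000110010100010
Gen 1 (rule 149): 1110001010111011
Gen 2 (rule 106): 1010010101101111
Gen 3 (rule 154): 0001100001001110

Answer: 0001100001001110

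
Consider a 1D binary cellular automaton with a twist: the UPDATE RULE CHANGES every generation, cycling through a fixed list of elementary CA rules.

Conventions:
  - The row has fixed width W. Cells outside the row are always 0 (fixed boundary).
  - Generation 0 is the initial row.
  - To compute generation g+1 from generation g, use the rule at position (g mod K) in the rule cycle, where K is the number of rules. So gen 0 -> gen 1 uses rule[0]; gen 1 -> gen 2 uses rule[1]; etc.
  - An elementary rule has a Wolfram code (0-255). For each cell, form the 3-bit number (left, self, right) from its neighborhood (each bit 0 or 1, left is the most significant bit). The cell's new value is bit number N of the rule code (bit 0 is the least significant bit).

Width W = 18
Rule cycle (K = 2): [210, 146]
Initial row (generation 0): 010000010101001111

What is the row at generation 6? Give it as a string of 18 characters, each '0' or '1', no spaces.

Answer: 010100000101000010

Derivation:
Gen 0: 010000010101001111
Gen 1 (rule 210): 101000100000110111
Gen 2 (rule 146): 000101010001000010
Gen 3 (rule 210): 001000001010100101
Gen 4 (rule 146): 010100010000011000
Gen 5 (rule 210): 100010101000101100
Gen 6 (rule 146): 010100000101000010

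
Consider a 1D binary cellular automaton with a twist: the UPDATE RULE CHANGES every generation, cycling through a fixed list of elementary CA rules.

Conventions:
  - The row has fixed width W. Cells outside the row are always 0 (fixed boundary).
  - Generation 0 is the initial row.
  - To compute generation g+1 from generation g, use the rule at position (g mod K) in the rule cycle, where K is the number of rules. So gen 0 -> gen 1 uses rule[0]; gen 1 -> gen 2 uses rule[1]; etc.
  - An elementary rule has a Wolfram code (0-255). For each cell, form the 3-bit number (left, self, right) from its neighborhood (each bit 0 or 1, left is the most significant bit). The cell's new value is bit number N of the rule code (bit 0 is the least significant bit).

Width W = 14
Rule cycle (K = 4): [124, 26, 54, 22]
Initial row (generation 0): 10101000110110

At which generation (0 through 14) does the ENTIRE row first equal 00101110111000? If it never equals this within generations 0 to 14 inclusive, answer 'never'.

Gen 0: 10101000110110
Gen 1 (rule 124): 11111100111111
Gen 2 (rule 26): 10000011100000
Gen 3 (rule 54): 11000100010000
Gen 4 (rule 22): 00101110111000
Gen 5 (rule 124): 00111011101100
Gen 6 (rule 26): 01100010001010
Gen 7 (rule 54): 10010111011111
Gen 8 (rule 22): 11110000000000
Gen 9 (rule 124): 10011000000000
Gen 10 (rule 26): 01110100000000
Gen 11 (rule 54): 10001110000000
Gen 12 (rule 22): 11010001000000
Gen 13 (rule 124): 11111001100000
Gen 14 (rule 26): 10000111010000

Answer: 4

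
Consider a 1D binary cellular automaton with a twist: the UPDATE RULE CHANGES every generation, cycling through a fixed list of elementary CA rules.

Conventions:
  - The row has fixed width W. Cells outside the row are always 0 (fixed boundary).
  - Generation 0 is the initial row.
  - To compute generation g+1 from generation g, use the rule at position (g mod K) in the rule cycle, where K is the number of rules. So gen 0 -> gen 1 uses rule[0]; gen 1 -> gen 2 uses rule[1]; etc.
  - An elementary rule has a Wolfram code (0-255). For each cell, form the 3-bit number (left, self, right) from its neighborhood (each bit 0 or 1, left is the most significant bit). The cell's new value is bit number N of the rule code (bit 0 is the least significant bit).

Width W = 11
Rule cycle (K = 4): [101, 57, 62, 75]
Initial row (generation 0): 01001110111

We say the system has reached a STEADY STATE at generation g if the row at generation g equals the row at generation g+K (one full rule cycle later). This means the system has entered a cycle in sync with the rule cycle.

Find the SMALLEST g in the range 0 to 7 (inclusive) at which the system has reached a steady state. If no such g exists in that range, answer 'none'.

Answer: none

Derivation:
Gen 0: 01001110111
Gen 1 (rule 101): 01000011001
Gen 2 (rule 57): 00111010100
Gen 3 (rule 62): 01100111110
Gen 4 (rule 75): 11101100010
Gen 5 (rule 101): 00110101010
Gen 6 (rule 57): 10101010101
Gen 7 (rule 62): 11111111111
Gen 8 (rule 75): 10000000001
Gen 9 (rule 101): 10111111101
Gen 10 (rule 57): 01100000010
Gen 11 (rule 62): 11010000111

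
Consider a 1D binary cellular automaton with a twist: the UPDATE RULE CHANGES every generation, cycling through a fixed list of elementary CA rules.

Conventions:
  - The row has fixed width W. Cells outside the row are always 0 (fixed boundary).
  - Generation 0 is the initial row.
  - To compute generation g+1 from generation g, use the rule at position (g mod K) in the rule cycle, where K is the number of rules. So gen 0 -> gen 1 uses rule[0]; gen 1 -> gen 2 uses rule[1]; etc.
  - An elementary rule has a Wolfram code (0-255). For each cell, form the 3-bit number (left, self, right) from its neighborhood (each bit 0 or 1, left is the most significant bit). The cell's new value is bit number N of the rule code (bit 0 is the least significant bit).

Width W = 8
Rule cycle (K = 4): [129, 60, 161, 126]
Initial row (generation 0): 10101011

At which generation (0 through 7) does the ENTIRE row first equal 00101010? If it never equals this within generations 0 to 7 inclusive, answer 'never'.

Answer: never

Derivation:
Gen 0: 10101011
Gen 1 (rule 129): 00000000
Gen 2 (rule 60): 00000000
Gen 3 (rule 161): 11111111
Gen 4 (rule 126): 10000001
Gen 5 (rule 129): 00111100
Gen 6 (rule 60): 00100010
Gen 7 (rule 161): 10001000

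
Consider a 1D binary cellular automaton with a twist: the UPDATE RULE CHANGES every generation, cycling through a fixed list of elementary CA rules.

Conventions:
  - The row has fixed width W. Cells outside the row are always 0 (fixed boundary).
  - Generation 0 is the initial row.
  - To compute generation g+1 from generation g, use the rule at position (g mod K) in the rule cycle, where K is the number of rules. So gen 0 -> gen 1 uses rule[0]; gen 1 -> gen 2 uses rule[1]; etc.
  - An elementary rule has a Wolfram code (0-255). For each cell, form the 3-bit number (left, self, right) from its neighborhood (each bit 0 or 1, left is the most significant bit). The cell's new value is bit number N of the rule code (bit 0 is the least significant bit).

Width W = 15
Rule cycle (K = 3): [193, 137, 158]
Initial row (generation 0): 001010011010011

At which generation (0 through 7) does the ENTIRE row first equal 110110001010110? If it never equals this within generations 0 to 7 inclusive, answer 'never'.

Answer: never

Derivation:
Gen 0: 001010011010011
Gen 1 (rule 193): 100000001000001
Gen 2 (rule 137): 001111100011100
Gen 3 (rule 158): 011111010111010
Gen 4 (rule 193): 001111000011000
Gen 5 (rule 137): 101110011010011
Gen 6 (rule 158): 101101110011110
Gen 7 (rule 193): 000100110001110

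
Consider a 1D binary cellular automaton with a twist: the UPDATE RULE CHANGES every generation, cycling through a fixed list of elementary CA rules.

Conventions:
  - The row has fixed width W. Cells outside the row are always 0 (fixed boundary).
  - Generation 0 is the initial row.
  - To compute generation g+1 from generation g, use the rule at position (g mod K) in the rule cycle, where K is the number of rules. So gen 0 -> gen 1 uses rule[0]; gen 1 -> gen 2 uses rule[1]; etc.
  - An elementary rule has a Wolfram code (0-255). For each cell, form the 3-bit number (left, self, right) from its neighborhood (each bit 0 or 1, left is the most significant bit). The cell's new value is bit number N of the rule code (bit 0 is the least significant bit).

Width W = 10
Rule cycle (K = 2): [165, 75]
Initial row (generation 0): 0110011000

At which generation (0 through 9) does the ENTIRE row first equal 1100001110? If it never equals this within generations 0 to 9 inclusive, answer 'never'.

Answer: never

Derivation:
Gen 0: 0110011000
Gen 1 (rule 165): 0000000011
Gen 2 (rule 75): 1111111111
Gen 3 (rule 165): 0111111110
Gen 4 (rule 75): 1100000010
Gen 5 (rule 165): 0001111010
Gen 6 (rule 75): 1111001000
Gen 7 (rule 165): 0110001011
Gen 8 (rule 75): 1110110011
Gen 9 (rule 165): 0101000000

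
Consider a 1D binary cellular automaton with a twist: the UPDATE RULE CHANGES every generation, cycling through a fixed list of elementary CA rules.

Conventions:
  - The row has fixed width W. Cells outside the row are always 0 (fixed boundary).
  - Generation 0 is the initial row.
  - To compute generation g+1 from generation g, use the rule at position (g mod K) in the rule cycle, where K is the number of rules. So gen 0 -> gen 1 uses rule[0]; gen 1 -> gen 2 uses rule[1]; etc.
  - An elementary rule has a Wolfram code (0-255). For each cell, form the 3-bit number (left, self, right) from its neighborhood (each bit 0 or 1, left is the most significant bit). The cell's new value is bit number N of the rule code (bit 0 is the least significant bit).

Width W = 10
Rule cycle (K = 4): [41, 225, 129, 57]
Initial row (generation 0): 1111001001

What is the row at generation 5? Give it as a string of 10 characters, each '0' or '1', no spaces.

Gen 0: 1111001001
Gen 1 (rule 41): 1000000000
Gen 2 (rule 225): 0011111111
Gen 3 (rule 129): 1001111110
Gen 4 (rule 57): 0101000001
Gen 5 (rule 41): 0010011100

Answer: 0010011100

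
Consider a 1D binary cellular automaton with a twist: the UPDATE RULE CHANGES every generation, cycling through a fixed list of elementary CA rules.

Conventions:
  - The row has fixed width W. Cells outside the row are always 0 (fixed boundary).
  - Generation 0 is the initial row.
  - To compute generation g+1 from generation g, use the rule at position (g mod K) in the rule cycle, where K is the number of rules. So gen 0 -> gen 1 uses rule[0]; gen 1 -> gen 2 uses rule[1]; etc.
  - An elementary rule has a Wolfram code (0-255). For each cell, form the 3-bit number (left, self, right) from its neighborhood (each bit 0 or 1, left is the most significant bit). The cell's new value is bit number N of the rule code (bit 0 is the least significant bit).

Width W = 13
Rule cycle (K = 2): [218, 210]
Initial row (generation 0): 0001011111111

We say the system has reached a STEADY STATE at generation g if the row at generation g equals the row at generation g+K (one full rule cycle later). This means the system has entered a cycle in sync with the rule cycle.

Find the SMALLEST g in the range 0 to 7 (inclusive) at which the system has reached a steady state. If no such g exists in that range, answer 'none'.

Gen 0: 0001011111111
Gen 1 (rule 218): 0010011111111
Gen 2 (rule 210): 0101101111111
Gen 3 (rule 218): 1001101111111
Gen 4 (rule 210): 0110100111111
Gen 5 (rule 218): 1110011111111
Gen 6 (rule 210): 0111101111111
Gen 7 (rule 218): 1111101111111
Gen 8 (rule 210): 0111100111111
Gen 9 (rule 218): 1111111111111

Answer: none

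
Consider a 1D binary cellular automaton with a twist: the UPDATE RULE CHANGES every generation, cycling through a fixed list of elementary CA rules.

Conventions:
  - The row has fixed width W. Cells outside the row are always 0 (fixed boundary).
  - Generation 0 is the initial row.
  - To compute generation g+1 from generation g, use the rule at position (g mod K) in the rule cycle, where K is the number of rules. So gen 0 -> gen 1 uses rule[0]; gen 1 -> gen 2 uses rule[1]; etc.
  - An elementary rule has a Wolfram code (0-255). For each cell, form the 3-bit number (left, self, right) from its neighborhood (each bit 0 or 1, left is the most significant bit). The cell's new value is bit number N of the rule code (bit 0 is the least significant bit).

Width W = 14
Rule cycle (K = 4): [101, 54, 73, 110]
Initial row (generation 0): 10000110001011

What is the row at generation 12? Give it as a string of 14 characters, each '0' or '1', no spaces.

Gen 0: 10000110001011
Gen 1 (rule 101): 10110010101101
Gen 2 (rule 54): 11001111110011
Gen 3 (rule 73): 11001000010011
Gen 4 (rule 110): 11011000110111
Gen 5 (rule 101): 01101010011001
Gen 6 (rule 54): 10011111100111
Gen 7 (rule 73): 00010000100101
Gen 8 (rule 110): 00110001101111
Gen 9 (rule 101): 10010100110001
Gen 10 (rule 54): 11111111001011
Gen 11 (rule 73): 10000001000011
Gen 12 (rule 110): 10000011000111

Answer: 10000011000111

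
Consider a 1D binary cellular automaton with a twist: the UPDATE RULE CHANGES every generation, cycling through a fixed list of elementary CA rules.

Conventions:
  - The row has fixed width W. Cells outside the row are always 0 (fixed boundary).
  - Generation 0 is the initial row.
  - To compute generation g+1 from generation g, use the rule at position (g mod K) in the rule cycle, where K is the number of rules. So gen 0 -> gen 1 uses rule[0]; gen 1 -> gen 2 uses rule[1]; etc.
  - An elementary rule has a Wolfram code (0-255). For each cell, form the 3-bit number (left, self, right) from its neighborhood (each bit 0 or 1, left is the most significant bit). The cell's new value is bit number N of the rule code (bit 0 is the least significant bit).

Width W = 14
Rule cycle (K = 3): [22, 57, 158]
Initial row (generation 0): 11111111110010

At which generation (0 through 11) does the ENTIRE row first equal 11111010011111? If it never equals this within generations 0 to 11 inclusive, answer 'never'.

Answer: 8

Derivation:
Gen 0: 11111111110010
Gen 1 (rule 22): 00000000001111
Gen 2 (rule 57): 11111111101000
Gen 3 (rule 158): 11111111001100
Gen 4 (rule 22): 00000000110010
Gen 5 (rule 57): 11111110101001
Gen 6 (rule 158): 11111100101111
Gen 7 (rule 22): 00000011100000
Gen 8 (rule 57): 11111010011111
Gen 9 (rule 158): 11110011111110
Gen 10 (rule 22): 00001100000001
Gen 11 (rule 57): 11101011111100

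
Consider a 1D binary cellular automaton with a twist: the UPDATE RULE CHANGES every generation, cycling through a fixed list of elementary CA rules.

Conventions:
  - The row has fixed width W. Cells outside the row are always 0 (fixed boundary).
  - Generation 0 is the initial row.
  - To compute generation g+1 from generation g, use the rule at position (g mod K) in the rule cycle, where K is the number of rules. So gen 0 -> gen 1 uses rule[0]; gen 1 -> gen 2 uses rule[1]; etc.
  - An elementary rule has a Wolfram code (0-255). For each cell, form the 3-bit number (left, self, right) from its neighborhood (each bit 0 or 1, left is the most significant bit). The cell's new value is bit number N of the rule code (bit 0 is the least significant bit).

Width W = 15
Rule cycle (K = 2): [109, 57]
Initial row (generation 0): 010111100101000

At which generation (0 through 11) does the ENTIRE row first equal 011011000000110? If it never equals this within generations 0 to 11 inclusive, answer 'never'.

Answer: never

Derivation:
Gen 0: 010111100101000
Gen 1 (rule 109): 011100100111011
Gen 2 (rule 57): 010010010100110
Gen 3 (rule 109): 010010011100110
Gen 4 (rule 57): 001001010010101
Gen 5 (rule 109): 101001110011111
Gen 6 (rule 57): 010101001010000
Gen 7 (rule 109): 011111001110111
Gen 8 (rule 57): 010000101001100
Gen 9 (rule 109): 010110111001101
Gen 10 (rule 57): 001101100101010
Gen 11 (rule 109): 101111100111110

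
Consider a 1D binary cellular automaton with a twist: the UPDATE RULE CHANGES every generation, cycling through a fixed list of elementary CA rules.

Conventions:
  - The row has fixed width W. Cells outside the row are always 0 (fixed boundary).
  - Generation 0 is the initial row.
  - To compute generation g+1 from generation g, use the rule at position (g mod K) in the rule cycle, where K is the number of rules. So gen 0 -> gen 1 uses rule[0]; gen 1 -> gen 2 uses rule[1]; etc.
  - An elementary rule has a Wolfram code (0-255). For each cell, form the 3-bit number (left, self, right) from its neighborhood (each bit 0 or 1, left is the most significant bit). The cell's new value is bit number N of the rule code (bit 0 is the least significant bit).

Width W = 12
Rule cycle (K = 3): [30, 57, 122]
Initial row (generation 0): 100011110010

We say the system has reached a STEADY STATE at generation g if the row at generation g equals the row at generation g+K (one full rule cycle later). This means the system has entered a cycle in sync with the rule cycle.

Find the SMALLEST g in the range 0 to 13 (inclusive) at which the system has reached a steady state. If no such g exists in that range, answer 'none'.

Answer: 8

Derivation:
Gen 0: 100011110010
Gen 1 (rule 30): 110110001111
Gen 2 (rule 57): 101101101000
Gen 3 (rule 122): 011111110100
Gen 4 (rule 30): 110000000110
Gen 5 (rule 57): 101111110101
Gen 6 (rule 122): 011000011010
Gen 7 (rule 30): 110100110011
Gen 8 (rule 57): 101010101010
Gen 9 (rule 122): 010101010101
Gen 10 (rule 30): 110101010101
Gen 11 (rule 57): 101010101010
Gen 12 (rule 122): 010101010101
Gen 13 (rule 30): 110101010101
Gen 14 (rule 57): 101010101010
Gen 15 (rule 122): 010101010101
Gen 16 (rule 30): 110101010101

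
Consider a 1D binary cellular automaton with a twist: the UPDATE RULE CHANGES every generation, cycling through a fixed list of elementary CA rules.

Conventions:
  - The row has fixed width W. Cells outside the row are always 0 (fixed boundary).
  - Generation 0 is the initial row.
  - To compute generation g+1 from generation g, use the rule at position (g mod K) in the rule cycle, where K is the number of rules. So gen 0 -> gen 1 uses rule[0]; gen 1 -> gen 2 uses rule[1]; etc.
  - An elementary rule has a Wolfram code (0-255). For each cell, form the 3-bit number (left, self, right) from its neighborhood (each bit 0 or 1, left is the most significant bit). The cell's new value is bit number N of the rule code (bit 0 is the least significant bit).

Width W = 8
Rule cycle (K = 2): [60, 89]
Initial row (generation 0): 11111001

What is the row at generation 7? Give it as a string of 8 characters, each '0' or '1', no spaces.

Answer: 11101010

Derivation:
Gen 0: 11111001
Gen 1 (rule 60): 10000101
Gen 2 (rule 89): 01110000
Gen 3 (rule 60): 01001000
Gen 4 (rule 89): 00100111
Gen 5 (rule 60): 00110100
Gen 6 (rule 89): 10110011
Gen 7 (rule 60): 11101010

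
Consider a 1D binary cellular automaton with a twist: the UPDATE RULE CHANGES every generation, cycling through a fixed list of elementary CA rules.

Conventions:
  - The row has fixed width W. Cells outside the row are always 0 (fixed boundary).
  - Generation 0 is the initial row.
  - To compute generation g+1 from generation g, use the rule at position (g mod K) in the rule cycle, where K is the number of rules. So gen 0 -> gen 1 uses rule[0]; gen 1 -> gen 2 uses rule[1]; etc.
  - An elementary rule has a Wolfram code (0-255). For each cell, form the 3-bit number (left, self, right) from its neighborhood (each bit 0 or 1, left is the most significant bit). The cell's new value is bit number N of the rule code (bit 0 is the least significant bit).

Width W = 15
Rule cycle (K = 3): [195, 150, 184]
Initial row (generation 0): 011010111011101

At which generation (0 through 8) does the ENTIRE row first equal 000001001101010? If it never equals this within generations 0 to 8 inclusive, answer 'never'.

Answer: never

Derivation:
Gen 0: 011010111011101
Gen 1 (rule 195): 101000011001100
Gen 2 (rule 150): 101100100110010
Gen 3 (rule 184): 011010010101001
Gen 4 (rule 195): 101000100000010
Gen 5 (rule 150): 101101110000111
Gen 6 (rule 184): 011011101000110
Gen 7 (rule 195): 101001100011010
Gen 8 (rule 150): 101110010100011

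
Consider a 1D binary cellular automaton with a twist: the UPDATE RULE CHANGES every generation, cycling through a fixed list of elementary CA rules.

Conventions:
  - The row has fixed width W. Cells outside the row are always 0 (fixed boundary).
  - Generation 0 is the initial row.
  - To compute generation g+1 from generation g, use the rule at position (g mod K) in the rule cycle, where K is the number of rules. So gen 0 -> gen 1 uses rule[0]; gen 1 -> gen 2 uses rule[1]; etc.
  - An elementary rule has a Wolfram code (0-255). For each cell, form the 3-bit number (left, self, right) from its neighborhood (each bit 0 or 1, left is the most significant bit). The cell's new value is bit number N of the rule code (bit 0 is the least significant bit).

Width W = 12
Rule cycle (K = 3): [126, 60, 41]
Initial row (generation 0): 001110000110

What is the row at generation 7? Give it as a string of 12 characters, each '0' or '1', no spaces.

Answer: 001100000001

Derivation:
Gen 0: 001110000110
Gen 1 (rule 126): 011011001111
Gen 2 (rule 60): 010110101000
Gen 3 (rule 41): 001101010011
Gen 4 (rule 126): 011111111111
Gen 5 (rule 60): 010000000000
Gen 6 (rule 41): 000111111111
Gen 7 (rule 126): 001100000001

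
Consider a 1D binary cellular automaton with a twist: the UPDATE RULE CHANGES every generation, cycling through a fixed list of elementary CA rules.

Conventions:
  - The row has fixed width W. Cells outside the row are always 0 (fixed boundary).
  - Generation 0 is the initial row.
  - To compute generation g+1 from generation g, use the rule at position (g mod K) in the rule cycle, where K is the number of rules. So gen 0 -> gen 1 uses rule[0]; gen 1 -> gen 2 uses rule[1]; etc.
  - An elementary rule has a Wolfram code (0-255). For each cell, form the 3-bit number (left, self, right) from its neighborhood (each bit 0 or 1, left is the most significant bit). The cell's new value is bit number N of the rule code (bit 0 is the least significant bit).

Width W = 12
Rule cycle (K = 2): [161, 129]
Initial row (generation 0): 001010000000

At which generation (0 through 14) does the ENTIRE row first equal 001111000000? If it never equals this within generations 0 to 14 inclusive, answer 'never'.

Gen 0: 001010000000
Gen 1 (rule 161): 100100111111
Gen 2 (rule 129): 000000011110
Gen 3 (rule 161): 111111001100
Gen 4 (rule 129): 011110000001
Gen 5 (rule 161): 001100111100
Gen 6 (rule 129): 100000011001
Gen 7 (rule 161): 001111000000
Gen 8 (rule 129): 100110011111
Gen 9 (rule 161): 000000001110
Gen 10 (rule 129): 111111100100
Gen 11 (rule 161): 011111000001
Gen 12 (rule 129): 001110011100
Gen 13 (rule 161): 100100001001
Gen 14 (rule 129): 000001100000

Answer: 7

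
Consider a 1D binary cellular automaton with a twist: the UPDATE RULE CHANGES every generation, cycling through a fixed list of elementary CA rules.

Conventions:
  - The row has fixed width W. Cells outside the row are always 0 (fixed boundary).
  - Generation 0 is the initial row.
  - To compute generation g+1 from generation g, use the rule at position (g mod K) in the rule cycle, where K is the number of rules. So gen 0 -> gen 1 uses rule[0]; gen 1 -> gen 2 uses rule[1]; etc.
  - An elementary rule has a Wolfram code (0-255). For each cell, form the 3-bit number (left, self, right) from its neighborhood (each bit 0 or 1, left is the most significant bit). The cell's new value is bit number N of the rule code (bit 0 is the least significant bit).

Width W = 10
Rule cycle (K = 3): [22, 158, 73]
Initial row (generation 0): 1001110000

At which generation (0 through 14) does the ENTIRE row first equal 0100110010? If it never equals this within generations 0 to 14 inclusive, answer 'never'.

Answer: never

Derivation:
Gen 0: 1001110000
Gen 1 (rule 22): 1110001000
Gen 2 (rule 158): 1101011100
Gen 3 (rule 73): 1100010101
Gen 4 (rule 22): 0010110101
Gen 5 (rule 158): 0110100101
Gen 6 (rule 73): 0110000000
Gen 7 (rule 22): 1001000000
Gen 8 (rule 158): 1111100000
Gen 9 (rule 73): 1000101111
Gen 10 (rule 22): 1101100000
Gen 11 (rule 158): 1001010000
Gen 12 (rule 73): 0000000111
Gen 13 (rule 22): 0000001000
Gen 14 (rule 158): 0000011100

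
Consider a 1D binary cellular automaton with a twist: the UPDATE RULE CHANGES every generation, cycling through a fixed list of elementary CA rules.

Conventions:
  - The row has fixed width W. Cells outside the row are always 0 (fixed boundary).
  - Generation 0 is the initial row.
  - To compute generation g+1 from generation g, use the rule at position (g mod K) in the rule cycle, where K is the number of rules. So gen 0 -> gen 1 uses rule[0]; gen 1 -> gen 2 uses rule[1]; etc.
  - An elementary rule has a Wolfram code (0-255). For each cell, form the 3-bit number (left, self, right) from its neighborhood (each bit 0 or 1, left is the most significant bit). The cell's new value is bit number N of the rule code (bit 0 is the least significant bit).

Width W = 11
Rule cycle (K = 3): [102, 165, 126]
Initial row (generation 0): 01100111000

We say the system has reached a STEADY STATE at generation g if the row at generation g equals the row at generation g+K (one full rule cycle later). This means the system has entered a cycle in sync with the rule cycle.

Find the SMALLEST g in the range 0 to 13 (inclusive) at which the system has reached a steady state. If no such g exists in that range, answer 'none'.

Gen 0: 01100111000
Gen 1 (rule 102): 10101001000
Gen 2 (rule 165): 11111001011
Gen 3 (rule 126): 10001111111
Gen 4 (rule 102): 10010000001
Gen 5 (rule 165): 10010111101
Gen 6 (rule 126): 11111100111
Gen 7 (rule 102): 00000101001
Gen 8 (rule 165): 11110111001
Gen 9 (rule 126): 10011101111
Gen 10 (rule 102): 10100110001
Gen 11 (rule 165): 11100000101
Gen 12 (rule 126): 10110001111
Gen 13 (rule 102): 11010010001
Gen 14 (rule 165): 00110010101
Gen 15 (rule 126): 01111111111
Gen 16 (rule 102): 10000000001

Answer: none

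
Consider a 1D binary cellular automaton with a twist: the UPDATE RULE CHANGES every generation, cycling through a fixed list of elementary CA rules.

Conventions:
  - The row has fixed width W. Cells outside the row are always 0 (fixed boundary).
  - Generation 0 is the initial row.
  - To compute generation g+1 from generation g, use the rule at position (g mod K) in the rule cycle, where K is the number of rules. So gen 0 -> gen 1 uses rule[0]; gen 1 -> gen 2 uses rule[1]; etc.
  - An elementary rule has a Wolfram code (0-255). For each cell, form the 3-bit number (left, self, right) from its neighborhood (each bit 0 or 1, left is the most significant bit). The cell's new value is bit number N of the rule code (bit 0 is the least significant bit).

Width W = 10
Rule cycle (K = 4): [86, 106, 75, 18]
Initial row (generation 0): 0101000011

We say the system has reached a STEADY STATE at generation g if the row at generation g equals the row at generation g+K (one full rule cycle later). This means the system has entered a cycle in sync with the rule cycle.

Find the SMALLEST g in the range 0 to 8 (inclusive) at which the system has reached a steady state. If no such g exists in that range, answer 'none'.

Answer: 8

Derivation:
Gen 0: 0101000011
Gen 1 (rule 86): 1101100101
Gen 2 (rule 106): 1111101010
Gen 3 (rule 75): 1000100000
Gen 4 (rule 18): 0101010000
Gen 5 (rule 86): 1101011000
Gen 6 (rule 106): 1110111000
Gen 7 (rule 75): 1010101011
Gen 8 (rule 18): 0000000000
Gen 9 (rule 86): 0000000000
Gen 10 (rule 106): 0000000000
Gen 11 (rule 75): 1111111111
Gen 12 (rule 18): 0000000000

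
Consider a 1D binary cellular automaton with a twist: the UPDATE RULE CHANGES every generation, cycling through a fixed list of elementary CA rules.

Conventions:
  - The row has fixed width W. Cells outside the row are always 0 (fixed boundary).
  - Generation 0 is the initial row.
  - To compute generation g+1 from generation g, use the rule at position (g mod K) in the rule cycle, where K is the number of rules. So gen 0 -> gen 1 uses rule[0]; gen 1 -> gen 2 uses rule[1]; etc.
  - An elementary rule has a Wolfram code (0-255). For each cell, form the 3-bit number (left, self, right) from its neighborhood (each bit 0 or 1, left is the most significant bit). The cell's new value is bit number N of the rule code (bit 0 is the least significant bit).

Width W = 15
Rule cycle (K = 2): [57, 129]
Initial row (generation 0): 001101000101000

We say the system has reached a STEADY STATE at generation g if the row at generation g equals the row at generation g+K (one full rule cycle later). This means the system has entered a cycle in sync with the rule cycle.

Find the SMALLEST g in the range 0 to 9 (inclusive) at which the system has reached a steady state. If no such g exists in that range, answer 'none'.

Gen 0: 001101000101000
Gen 1 (rule 57): 101010110010111
Gen 2 (rule 129): 000000000000010
Gen 3 (rule 57): 111111111111001
Gen 4 (rule 129): 011111111110000
Gen 5 (rule 57): 010000000001111
Gen 6 (rule 129): 000111111100110
Gen 7 (rule 57): 110100000010101
Gen 8 (rule 129): 000001111000000
Gen 9 (rule 57): 111101000111111
Gen 10 (rule 129): 011000010011110
Gen 11 (rule 57): 010111001010001

Answer: none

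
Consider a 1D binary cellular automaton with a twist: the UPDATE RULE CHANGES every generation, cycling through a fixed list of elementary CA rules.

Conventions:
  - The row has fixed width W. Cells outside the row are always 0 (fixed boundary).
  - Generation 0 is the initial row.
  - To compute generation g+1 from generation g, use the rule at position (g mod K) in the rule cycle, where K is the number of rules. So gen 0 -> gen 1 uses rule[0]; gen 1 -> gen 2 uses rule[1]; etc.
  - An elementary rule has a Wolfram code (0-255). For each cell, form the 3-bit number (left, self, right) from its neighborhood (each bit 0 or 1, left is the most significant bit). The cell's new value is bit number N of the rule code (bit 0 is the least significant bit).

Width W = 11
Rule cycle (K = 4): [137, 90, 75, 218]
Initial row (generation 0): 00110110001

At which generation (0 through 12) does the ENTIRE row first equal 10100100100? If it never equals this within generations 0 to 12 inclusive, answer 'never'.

Answer: 1

Derivation:
Gen 0: 00110110001
Gen 1 (rule 137): 10100100100
Gen 2 (rule 90): 00011011010
Gen 3 (rule 75): 11111011000
Gen 4 (rule 218): 11111011100
Gen 5 (rule 137): 11110011001
Gen 6 (rule 90): 10011111110
Gen 7 (rule 75): 00110000010
Gen 8 (rule 218): 01111000101
Gen 9 (rule 137): 01110010000
Gen 10 (rule 90): 11011101000
Gen 11 (rule 75): 11010100011
Gen 12 (rule 218): 11000010111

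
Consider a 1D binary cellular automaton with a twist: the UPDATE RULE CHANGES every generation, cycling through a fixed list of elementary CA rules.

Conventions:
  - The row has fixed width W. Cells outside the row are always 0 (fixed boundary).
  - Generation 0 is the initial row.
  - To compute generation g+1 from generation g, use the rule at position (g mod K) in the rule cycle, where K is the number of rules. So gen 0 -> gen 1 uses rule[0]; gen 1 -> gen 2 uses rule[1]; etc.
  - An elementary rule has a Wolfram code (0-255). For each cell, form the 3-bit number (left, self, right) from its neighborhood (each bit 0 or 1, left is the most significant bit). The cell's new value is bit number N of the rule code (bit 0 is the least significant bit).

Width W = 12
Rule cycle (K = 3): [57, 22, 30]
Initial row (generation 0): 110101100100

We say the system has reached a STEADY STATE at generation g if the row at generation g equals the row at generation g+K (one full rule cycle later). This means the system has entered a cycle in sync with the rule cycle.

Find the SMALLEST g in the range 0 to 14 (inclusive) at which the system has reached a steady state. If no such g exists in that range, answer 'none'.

Gen 0: 110101100100
Gen 1 (rule 57): 101011010011
Gen 2 (rule 22): 101000011100
Gen 3 (rule 30): 101100110010
Gen 4 (rule 57): 011010101001
Gen 5 (rule 22): 100010101111
Gen 6 (rule 30): 110110101000
Gen 7 (rule 57): 101101010111
Gen 8 (rule 22): 100001010000
Gen 9 (rule 30): 110011011000
Gen 10 (rule 57): 101010110111
Gen 11 (rule 22): 101010000000
Gen 12 (rule 30): 101011000000
Gen 13 (rule 57): 010110111111
Gen 14 (rule 22): 110000000000
Gen 15 (rule 30): 101000000000
Gen 16 (rule 57): 010111111111
Gen 17 (rule 22): 110000000000

Answer: 14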